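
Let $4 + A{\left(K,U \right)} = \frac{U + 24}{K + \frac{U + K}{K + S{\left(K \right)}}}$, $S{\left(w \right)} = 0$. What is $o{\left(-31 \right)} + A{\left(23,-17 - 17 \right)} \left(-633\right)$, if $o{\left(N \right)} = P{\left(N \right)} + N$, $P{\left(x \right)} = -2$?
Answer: $\frac{720036}{259} \approx 2780.1$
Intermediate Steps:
$o{\left(N \right)} = -2 + N$
$A{\left(K,U \right)} = -4 + \frac{24 + U}{K + \frac{K + U}{K}}$ ($A{\left(K,U \right)} = -4 + \frac{U + 24}{K + \frac{U + K}{K + 0}} = -4 + \frac{24 + U}{K + \frac{K + U}{K}}$)
$o{\left(-31 \right)} + A{\left(23,-17 - 17 \right)} \left(-633\right) = \left(-2 - 31\right) + \frac{- 4 \left(-17 - 17\right) - 4 \cdot 23^{2} + 20 \cdot 23 + 23 \left(-17 - 17\right)}{23 - 34 + 23^{2}} \left(-633\right) = -33 + \frac{- 4 \left(-17 - 17\right) - 2116 + 460 + 23 \left(-17 - 17\right)}{23 - 34 + 529} \left(-633\right) = -33 + \frac{\left(-4\right) \left(-34\right) - 2116 + 460 + 23 \left(-34\right)}{23 - 34 + 529} \left(-633\right) = -33 + \frac{136 - 2116 + 460 - 782}{518} \left(-633\right) = -33 + \frac{1}{518} \left(-2302\right) \left(-633\right) = -33 - - \frac{728583}{259} = -33 + \frac{728583}{259} = \frac{720036}{259}$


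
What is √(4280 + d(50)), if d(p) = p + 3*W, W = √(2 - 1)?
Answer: √4333 ≈ 65.826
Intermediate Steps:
W = 1 (W = √1 = 1)
d(p) = 3 + p (d(p) = p + 3*1 = p + 3 = 3 + p)
√(4280 + d(50)) = √(4280 + (3 + 50)) = √(4280 + 53) = √4333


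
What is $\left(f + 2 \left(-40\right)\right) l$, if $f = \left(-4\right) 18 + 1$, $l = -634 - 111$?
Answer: $112495$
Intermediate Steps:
$l = -745$
$f = -71$ ($f = -72 + 1 = -71$)
$\left(f + 2 \left(-40\right)\right) l = \left(-71 + 2 \left(-40\right)\right) \left(-745\right) = \left(-71 - 80\right) \left(-745\right) = \left(-151\right) \left(-745\right) = 112495$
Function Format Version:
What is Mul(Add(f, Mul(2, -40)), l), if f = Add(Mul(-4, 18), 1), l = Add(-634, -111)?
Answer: 112495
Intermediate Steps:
l = -745
f = -71 (f = Add(-72, 1) = -71)
Mul(Add(f, Mul(2, -40)), l) = Mul(Add(-71, Mul(2, -40)), -745) = Mul(Add(-71, -80), -745) = Mul(-151, -745) = 112495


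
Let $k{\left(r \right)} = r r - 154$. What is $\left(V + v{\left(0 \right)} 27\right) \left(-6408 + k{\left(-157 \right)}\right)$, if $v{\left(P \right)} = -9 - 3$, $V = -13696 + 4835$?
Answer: $-166129095$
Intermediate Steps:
$V = -8861$
$k{\left(r \right)} = -154 + r^{2}$ ($k{\left(r \right)} = r^{2} - 154 = -154 + r^{2}$)
$v{\left(P \right)} = -12$
$\left(V + v{\left(0 \right)} 27\right) \left(-6408 + k{\left(-157 \right)}\right) = \left(-8861 - 324\right) \left(-6408 - \left(154 - \left(-157\right)^{2}\right)\right) = \left(-8861 - 324\right) \left(-6408 + \left(-154 + 24649\right)\right) = - 9185 \left(-6408 + 24495\right) = \left(-9185\right) 18087 = -166129095$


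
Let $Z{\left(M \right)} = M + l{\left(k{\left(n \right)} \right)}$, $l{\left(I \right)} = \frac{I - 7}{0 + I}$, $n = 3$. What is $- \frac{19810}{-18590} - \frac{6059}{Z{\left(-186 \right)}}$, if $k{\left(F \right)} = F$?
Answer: $\frac{34904365}{1044758} \approx 33.409$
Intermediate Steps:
$l{\left(I \right)} = \frac{-7 + I}{I}$
$Z{\left(M \right)} = - \frac{4}{3} + M$ ($Z{\left(M \right)} = M + \frac{-7 + 3}{3} = M + \frac{1}{3} \left(-4\right) = M - \frac{4}{3} = - \frac{4}{3} + M$)
$- \frac{19810}{-18590} - \frac{6059}{Z{\left(-186 \right)}} = - \frac{19810}{-18590} - \frac{6059}{- \frac{4}{3} - 186} = \left(-19810\right) \left(- \frac{1}{18590}\right) - \frac{6059}{- \frac{562}{3}} = \frac{1981}{1859} - - \frac{18177}{562} = \frac{1981}{1859} + \frac{18177}{562} = \frac{34904365}{1044758}$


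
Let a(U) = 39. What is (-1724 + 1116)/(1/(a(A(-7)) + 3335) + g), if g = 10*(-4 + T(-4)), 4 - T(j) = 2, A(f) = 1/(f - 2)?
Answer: 2051392/67479 ≈ 30.400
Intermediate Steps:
A(f) = 1/(-2 + f)
T(j) = 2 (T(j) = 4 - 1*2 = 4 - 2 = 2)
g = -20 (g = 10*(-4 + 2) = 10*(-2) = -20)
(-1724 + 1116)/(1/(a(A(-7)) + 3335) + g) = (-1724 + 1116)/(1/(39 + 3335) - 20) = -608/(1/3374 - 20) = -608/(-67479/3374) = -608*(-3374/67479) = 2051392/67479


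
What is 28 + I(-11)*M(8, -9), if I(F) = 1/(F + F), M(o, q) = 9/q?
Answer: 617/22 ≈ 28.045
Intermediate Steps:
I(F) = 1/(2*F)
28 + I(-11)*M(8, -9) = 28 + ((½)/(-11))*(9/(-9)) = 28 + ((½)*(-1/11))*(9*(-⅑)) = 28 - 1/22*(-1) = 28 + 1/22 = 617/22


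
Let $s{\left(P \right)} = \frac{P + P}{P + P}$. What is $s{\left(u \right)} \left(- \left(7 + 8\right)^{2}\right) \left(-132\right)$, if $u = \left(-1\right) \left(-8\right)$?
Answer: $29700$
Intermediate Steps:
$u = 8$
$s{\left(P \right)} = 1$ ($s{\left(P \right)} = \frac{2 P}{2 P} = 2 P \frac{1}{2 P} = 1$)
$s{\left(u \right)} \left(- \left(7 + 8\right)^{2}\right) \left(-132\right) = 1 \left(- \left(7 + 8\right)^{2}\right) \left(-132\right) = 1 \left(- 15^{2}\right) \left(-132\right) = 1 \left(\left(-1\right) 225\right) \left(-132\right) = 1 \left(-225\right) \left(-132\right) = \left(-225\right) \left(-132\right) = 29700$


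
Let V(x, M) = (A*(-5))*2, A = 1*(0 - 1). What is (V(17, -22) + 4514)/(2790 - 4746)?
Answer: -377/163 ≈ -2.3129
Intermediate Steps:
A = -1 (A = 1*(-1) = -1)
V(x, M) = 10 (V(x, M) = -1*(-5)*2 = 5*2 = 10)
(V(17, -22) + 4514)/(2790 - 4746) = (10 + 4514)/(2790 - 4746) = 4524/(-1956) = 4524*(-1/1956) = -377/163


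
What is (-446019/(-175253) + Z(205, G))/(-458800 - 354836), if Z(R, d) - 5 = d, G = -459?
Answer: 79118843/142592149908 ≈ 0.00055486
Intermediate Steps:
Z(R, d) = 5 + d
(-446019/(-175253) + Z(205, G))/(-458800 - 354836) = (-446019/(-175253) + (5 - 459))/(-458800 - 354836) = (-446019*(-1/175253) - 454)/(-813636) = (446019/175253 - 454)*(-1/813636) = -79118843/175253*(-1/813636) = 79118843/142592149908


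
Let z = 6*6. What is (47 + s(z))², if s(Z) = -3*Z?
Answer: 3721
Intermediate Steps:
z = 36
(47 + s(z))² = (47 - 3*36)² = (47 - 108)² = (-61)² = 3721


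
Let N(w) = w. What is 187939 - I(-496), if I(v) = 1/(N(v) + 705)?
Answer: 39279250/209 ≈ 1.8794e+5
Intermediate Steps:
I(v) = 1/(705 + v) (I(v) = 1/(v + 705) = 1/(705 + v))
187939 - I(-496) = 187939 - 1/(705 - 496) = 187939 - 1/209 = 39279250/209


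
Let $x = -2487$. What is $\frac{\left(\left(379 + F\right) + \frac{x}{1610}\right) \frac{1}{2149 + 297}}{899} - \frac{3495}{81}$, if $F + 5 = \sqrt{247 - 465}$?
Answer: $- \frac{4124451879469}{95588530380} + \frac{i \sqrt{218}}{2198954} \approx -43.148 + 6.7145 \cdot 10^{-6} i$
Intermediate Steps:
$F = -5 + i \sqrt{218}$ ($F = -5 + \sqrt{247 - 465} = -5 + \sqrt{-218} = -5 + i \sqrt{218} \approx -5.0 + 14.765 i$)
$\frac{\left(\left(379 + F\right) + \frac{x}{1610}\right) \frac{1}{2149 + 297}}{899} - \frac{3495}{81} = \frac{\left(\left(379 - \left(5 - i \sqrt{218}\right)\right) - \frac{2487}{1610}\right) \frac{1}{2149 + 297}}{899} - \frac{3495}{81} = \frac{\left(374 + i \sqrt{218}\right) - \frac{2487}{1610}}{2446} \cdot \frac{1}{899} - \frac{1165}{27} = \left(\left(374 + i \sqrt{218}\right) - \frac{2487}{1610}\right) \frac{1}{2446} \cdot \frac{1}{899} - \frac{1165}{27} = \left(\frac{599653}{1610} + i \sqrt{218}\right) \frac{1}{2446} \cdot \frac{1}{899} - \frac{1165}{27} = \left(\frac{599653}{3938060} + \frac{i \sqrt{218}}{2446}\right) \frac{1}{899} - \frac{1165}{27} = \left(\frac{599653}{3540315940} + \frac{i \sqrt{218}}{2198954}\right) - \frac{1165}{27} = - \frac{4124451879469}{95588530380} + \frac{i \sqrt{218}}{2198954}$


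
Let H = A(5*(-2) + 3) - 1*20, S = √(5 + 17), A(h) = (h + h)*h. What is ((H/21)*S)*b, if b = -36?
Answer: -936*√22/7 ≈ -627.18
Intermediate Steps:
A(h) = 2*h² (A(h) = (2*h)*h = 2*h²)
S = √22 ≈ 4.6904
H = 78 (H = 2*(5*(-2) + 3)² - 1*20 = 2*(-10 + 3)² - 20 = 2*(-7)² - 20 = 2*49 - 20 = 98 - 20 = 78)
((H/21)*S)*b = ((78/21)*√22)*(-36) = ((78*(1/21))*√22)*(-36) = (26*√22/7)*(-36) = -936*√22/7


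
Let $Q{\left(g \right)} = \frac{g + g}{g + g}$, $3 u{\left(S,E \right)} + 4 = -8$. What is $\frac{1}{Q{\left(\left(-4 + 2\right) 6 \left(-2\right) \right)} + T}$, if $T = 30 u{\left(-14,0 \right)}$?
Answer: $- \frac{1}{119} \approx -0.0084034$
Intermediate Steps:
$u{\left(S,E \right)} = -4$ ($u{\left(S,E \right)} = - \frac{4}{3} + \frac{1}{3} \left(-8\right) = - \frac{4}{3} - \frac{8}{3} = -4$)
$Q{\left(g \right)} = 1$ ($Q{\left(g \right)} = \frac{2 g}{2 g} = 2 g \frac{1}{2 g} = 1$)
$T = -120$ ($T = 30 \left(-4\right) = -120$)
$\frac{1}{Q{\left(\left(-4 + 2\right) 6 \left(-2\right) \right)} + T} = \frac{1}{1 - 120} = \frac{1}{-119} = - \frac{1}{119}$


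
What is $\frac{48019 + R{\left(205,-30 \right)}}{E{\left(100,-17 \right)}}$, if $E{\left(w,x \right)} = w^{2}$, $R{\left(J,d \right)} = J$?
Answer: $\frac{3014}{625} \approx 4.8224$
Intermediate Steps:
$\frac{48019 + R{\left(205,-30 \right)}}{E{\left(100,-17 \right)}} = \frac{48019 + 205}{100^{2}} = \frac{48224}{10000} = 48224 \cdot \frac{1}{10000} = \frac{3014}{625}$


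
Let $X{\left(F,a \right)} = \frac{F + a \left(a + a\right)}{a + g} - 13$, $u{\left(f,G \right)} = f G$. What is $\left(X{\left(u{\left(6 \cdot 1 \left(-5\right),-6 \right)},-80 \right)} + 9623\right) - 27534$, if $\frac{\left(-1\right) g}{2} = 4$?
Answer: $- \frac{36143}{2} \approx -18072.0$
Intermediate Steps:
$g = -8$ ($g = \left(-2\right) 4 = -8$)
$u{\left(f,G \right)} = G f$
$X{\left(F,a \right)} = -13 + \frac{F + 2 a^{2}}{-8 + a}$ ($X{\left(F,a \right)} = \frac{F + a \left(a + a\right)}{a - 8} - 13 = \frac{F + a 2 a}{-8 + a} - 13 = \frac{F + 2 a^{2}}{-8 + a} - 13 = -13 + \frac{F + 2 a^{2}}{-8 + a}$)
$\left(X{\left(u{\left(6 \cdot 1 \left(-5\right),-6 \right)},-80 \right)} + 9623\right) - 27534 = \left(\frac{104 - 6 \cdot 6 \cdot 1 \left(-5\right) - -1040 + 2 \left(-80\right)^{2}}{-8 - 80} + 9623\right) - 27534 = \left(\frac{104 - 6 \cdot 6 \left(-5\right) + 1040 + 2 \cdot 6400}{-88} + 9623\right) - 27534 = \left(- \frac{104 - -180 + 1040 + 12800}{88} + 9623\right) - 27534 = \left(- \frac{104 + 180 + 1040 + 12800}{88} + 9623\right) - 27534 = \left(\left(- \frac{1}{88}\right) 14124 + 9623\right) - 27534 = \left(- \frac{321}{2} + 9623\right) - 27534 = \frac{18925}{2} - 27534 = - \frac{36143}{2}$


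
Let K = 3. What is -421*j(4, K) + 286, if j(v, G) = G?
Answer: -977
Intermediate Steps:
-421*j(4, K) + 286 = -421*3 + 286 = -1263 + 286 = -977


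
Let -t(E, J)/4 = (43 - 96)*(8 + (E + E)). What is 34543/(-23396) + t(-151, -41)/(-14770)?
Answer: 67716127/24682780 ≈ 2.7435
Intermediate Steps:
t(E, J) = 1696 + 424*E (t(E, J) = -4*(43 - 96)*(8 + (E + E)) = -(-212)*(8 + 2*E) = -4*(-424 - 106*E) = 1696 + 424*E)
34543/(-23396) + t(-151, -41)/(-14770) = 34543/(-23396) + (1696 + 424*(-151))/(-14770) = 34543*(-1/23396) + (1696 - 64024)*(-1/14770) = -34543/23396 - 62328*(-1/14770) = -34543/23396 + 4452/1055 = 67716127/24682780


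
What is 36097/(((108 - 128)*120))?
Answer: -36097/2400 ≈ -15.040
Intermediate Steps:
36097/(((108 - 128)*120)) = 36097/((-20*120)) = 36097/(-2400) = 36097*(-1/2400) = -36097/2400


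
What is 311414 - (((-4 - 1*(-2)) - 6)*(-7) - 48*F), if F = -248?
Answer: 299454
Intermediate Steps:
311414 - (((-4 - 1*(-2)) - 6)*(-7) - 48*F) = 311414 - (((-4 - 1*(-2)) - 6)*(-7) - 48*(-248)) = 311414 - (((-4 + 2) - 6)*(-7) + 11904) = 311414 - ((-2 - 6)*(-7) + 11904) = 311414 - (-8*(-7) + 11904) = 311414 - (56 + 11904) = 311414 - 1*11960 = 311414 - 11960 = 299454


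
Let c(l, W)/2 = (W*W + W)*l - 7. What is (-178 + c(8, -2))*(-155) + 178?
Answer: 24978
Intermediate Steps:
c(l, W) = -14 + 2*l*(W + W²) (c(l, W) = 2*((W*W + W)*l - 7) = 2*((W² + W)*l - 7) = 2*((W + W²)*l - 7) = 2*(l*(W + W²) - 7) = 2*(-7 + l*(W + W²)) = -14 + 2*l*(W + W²))
(-178 + c(8, -2))*(-155) + 178 = (-178 + (-14 + 2*(-2)*8 + 2*8*(-2)²))*(-155) + 178 = (-178 + (-14 - 32 + 2*8*4))*(-155) + 178 = (-178 + (-14 - 32 + 64))*(-155) + 178 = (-178 + 18)*(-155) + 178 = -160*(-155) + 178 = 24800 + 178 = 24978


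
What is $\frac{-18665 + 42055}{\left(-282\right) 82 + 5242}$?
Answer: $- \frac{11695}{8941} \approx -1.308$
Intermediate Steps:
$\frac{-18665 + 42055}{\left(-282\right) 82 + 5242} = \frac{23390}{-23124 + 5242} = \frac{23390}{-17882} = 23390 \left(- \frac{1}{17882}\right) = - \frac{11695}{8941}$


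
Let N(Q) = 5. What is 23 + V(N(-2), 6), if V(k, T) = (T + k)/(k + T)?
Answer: 24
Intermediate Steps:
V(k, T) = 1 (V(k, T) = (T + k)/(T + k) = 1)
23 + V(N(-2), 6) = 23 + 1 = 24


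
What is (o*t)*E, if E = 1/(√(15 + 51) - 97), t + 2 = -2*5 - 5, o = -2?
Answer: -3298/9343 - 34*√66/9343 ≈ -0.38256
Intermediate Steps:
t = -17 (t = -2 + (-2*5 - 5) = -2 + (-10 - 5) = -2 - 15 = -17)
E = 1/(-97 + √66) (E = 1/(√66 - 97) = 1/(-97 + √66) ≈ -0.011252)
(o*t)*E = (-2*(-17))*(-97/9343 - √66/9343) = 34*(-97/9343 - √66/9343) = -3298/9343 - 34*√66/9343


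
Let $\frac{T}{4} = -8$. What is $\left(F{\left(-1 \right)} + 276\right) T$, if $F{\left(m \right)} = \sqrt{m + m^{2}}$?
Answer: $-8832$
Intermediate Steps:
$T = -32$ ($T = 4 \left(-8\right) = -32$)
$\left(F{\left(-1 \right)} + 276\right) T = \left(\sqrt{- (1 - 1)} + 276\right) \left(-32\right) = \left(\sqrt{\left(-1\right) 0} + 276\right) \left(-32\right) = \left(\sqrt{0} + 276\right) \left(-32\right) = \left(0 + 276\right) \left(-32\right) = 276 \left(-32\right) = -8832$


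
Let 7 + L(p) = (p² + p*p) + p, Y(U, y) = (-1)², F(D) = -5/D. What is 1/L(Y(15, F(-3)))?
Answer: -¼ ≈ -0.25000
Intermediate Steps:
Y(U, y) = 1
L(p) = -7 + p + 2*p² (L(p) = -7 + ((p² + p*p) + p) = -7 + ((p² + p²) + p) = -7 + (2*p² + p) = -7 + (p + 2*p²) = -7 + p + 2*p²)
1/L(Y(15, F(-3))) = 1/(-7 + 1 + 2*1²) = 1/(-7 + 1 + 2*1) = 1/(-7 + 1 + 2) = 1/(-4) = -¼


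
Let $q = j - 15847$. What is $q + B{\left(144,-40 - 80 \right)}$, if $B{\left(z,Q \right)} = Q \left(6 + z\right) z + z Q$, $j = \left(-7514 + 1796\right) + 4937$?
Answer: $-2625908$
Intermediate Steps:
$j = -781$ ($j = -5718 + 4937 = -781$)
$q = -16628$ ($q = -781 - 15847 = -16628$)
$B{\left(z,Q \right)} = Q z + Q z \left(6 + z\right)$ ($B{\left(z,Q \right)} = Q z \left(6 + z\right) + Q z = Q z + Q z \left(6 + z\right)$)
$q + B{\left(144,-40 - 80 \right)} = -16628 + \left(-40 - 80\right) 144 \left(7 + 144\right) = -16628 - 17280 \cdot 151 = -16628 - 2609280 = -2625908$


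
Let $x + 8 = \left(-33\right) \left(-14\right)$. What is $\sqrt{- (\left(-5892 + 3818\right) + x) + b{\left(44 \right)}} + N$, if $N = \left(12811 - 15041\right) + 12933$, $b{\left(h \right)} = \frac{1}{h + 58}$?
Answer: $10703 + \frac{\sqrt{16854582}}{102} \approx 10743.0$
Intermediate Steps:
$x = 454$ ($x = -8 - -462 = -8 + 462 = 454$)
$b{\left(h \right)} = \frac{1}{58 + h}$
$N = 10703$ ($N = -2230 + 12933 = 10703$)
$\sqrt{- (\left(-5892 + 3818\right) + x) + b{\left(44 \right)}} + N = \sqrt{- (\left(-5892 + 3818\right) + 454) + \frac{1}{58 + 44}} + 10703 = \sqrt{- (-2074 + 454) + \frac{1}{102}} + 10703 = \sqrt{\left(-1\right) \left(-1620\right) + \frac{1}{102}} + 10703 = \sqrt{1620 + \frac{1}{102}} + 10703 = \sqrt{\frac{165241}{102}} + 10703 = \frac{\sqrt{16854582}}{102} + 10703 = 10703 + \frac{\sqrt{16854582}}{102}$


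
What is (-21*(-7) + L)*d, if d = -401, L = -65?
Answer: -32882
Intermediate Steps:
(-21*(-7) + L)*d = (-21*(-7) - 65)*(-401) = (147 - 65)*(-401) = 82*(-401) = -32882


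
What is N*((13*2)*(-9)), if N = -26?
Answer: 6084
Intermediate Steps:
N*((13*2)*(-9)) = -26*13*2*(-9) = -676*(-9) = -26*(-234) = 6084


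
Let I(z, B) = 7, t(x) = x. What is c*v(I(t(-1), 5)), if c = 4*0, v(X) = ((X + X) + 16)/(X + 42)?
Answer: 0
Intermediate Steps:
v(X) = (16 + 2*X)/(42 + X) (v(X) = (2*X + 16)/(42 + X) = (16 + 2*X)/(42 + X))
c = 0
c*v(I(t(-1), 5)) = 0*(2*(8 + 7)/(42 + 7)) = 0*(2*15/49) = 0*(2*(1/49)*15) = 0*(30/49) = 0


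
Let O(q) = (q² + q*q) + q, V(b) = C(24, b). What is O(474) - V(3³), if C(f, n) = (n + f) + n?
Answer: 449748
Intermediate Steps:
C(f, n) = f + 2*n (C(f, n) = (f + n) + n = f + 2*n)
V(b) = 24 + 2*b
O(q) = q + 2*q² (O(q) = (q² + q²) + q = 2*q² + q = q + 2*q²)
O(474) - V(3³) = 474*(1 + 2*474) - (24 + 2*3³) = 474*(1 + 948) - (24 + 2*27) = 474*949 - (24 + 54) = 449826 - 1*78 = 449826 - 78 = 449748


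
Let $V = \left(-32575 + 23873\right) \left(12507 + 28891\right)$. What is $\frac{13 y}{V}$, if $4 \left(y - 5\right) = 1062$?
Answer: $- \frac{7033}{720490792} \approx -9.7614 \cdot 10^{-6}$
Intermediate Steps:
$y = \frac{541}{2}$ ($y = 5 + \frac{1}{4} \cdot 1062 = 5 + \frac{531}{2} = \frac{541}{2} \approx 270.5$)
$V = -360245396$ ($V = \left(-8702\right) 41398 = -360245396$)
$\frac{13 y}{V} = \frac{13 \cdot \frac{541}{2}}{-360245396} = \frac{7033}{2} \left(- \frac{1}{360245396}\right) = - \frac{7033}{720490792}$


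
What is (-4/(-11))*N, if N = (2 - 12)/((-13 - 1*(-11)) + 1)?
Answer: 40/11 ≈ 3.6364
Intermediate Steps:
N = 10 (N = -10/((-13 + 11) + 1) = -10/(-2 + 1) = -10/(-1) = -10*(-1) = 10)
(-4/(-11))*N = -4/(-11)*10 = -4*(-1/11)*10 = (4/11)*10 = 40/11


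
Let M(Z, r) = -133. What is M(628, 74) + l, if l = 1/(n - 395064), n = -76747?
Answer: -62750864/471811 ≈ -133.00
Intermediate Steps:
l = -1/471811 (l = 1/(-76747 - 395064) = 1/(-471811) = -1/471811 ≈ -2.1195e-6)
M(628, 74) + l = -133 - 1/471811 = -62750864/471811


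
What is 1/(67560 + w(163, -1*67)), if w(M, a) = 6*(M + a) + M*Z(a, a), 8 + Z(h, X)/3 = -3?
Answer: 1/62757 ≈ 1.5934e-5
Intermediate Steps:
Z(h, X) = -33 (Z(h, X) = -24 + 3*(-3) = -24 - 9 = -33)
w(M, a) = -27*M + 6*a (w(M, a) = 6*(M + a) + M*(-33) = (6*M + 6*a) - 33*M = -27*M + 6*a)
1/(67560 + w(163, -1*67)) = 1/(67560 + (-27*163 + 6*(-1*67))) = 1/(67560 + (-4401 + 6*(-67))) = 1/(67560 + (-4401 - 402)) = 1/(67560 - 4803) = 1/62757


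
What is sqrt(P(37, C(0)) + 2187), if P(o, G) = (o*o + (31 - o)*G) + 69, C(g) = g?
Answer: 5*sqrt(145) ≈ 60.208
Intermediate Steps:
P(o, G) = 69 + o**2 + G*(31 - o) (P(o, G) = (o**2 + G*(31 - o)) + 69 = 69 + o**2 + G*(31 - o))
sqrt(P(37, C(0)) + 2187) = sqrt((69 + 37**2 + 31*0 - 1*0*37) + 2187) = sqrt((69 + 1369 + 0 + 0) + 2187) = sqrt(1438 + 2187) = sqrt(3625) = 5*sqrt(145)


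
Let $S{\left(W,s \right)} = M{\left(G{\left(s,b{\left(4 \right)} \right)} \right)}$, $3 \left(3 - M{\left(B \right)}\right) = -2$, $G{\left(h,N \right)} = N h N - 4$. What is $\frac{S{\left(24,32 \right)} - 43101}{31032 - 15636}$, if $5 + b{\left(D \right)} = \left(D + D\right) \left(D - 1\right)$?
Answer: $- \frac{32323}{11547} \approx -2.7993$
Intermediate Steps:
$b{\left(D \right)} = -5 + 2 D \left(-1 + D\right)$ ($b{\left(D \right)} = -5 + \left(D + D\right) \left(D - 1\right) = -5 + 2 D \left(-1 + D\right)$)
$G{\left(h,N \right)} = -4 + h N^{2}$ ($G{\left(h,N \right)} = h N^{2} - 4 = -4 + h N^{2}$)
$M{\left(B \right)} = \frac{11}{3}$ ($M{\left(B \right)} = 3 - - \frac{2}{3} = 3 + \frac{2}{3} = \frac{11}{3}$)
$S{\left(W,s \right)} = \frac{11}{3}$
$\frac{S{\left(24,32 \right)} - 43101}{31032 - 15636} = \frac{\frac{11}{3} - 43101}{31032 - 15636} = - \frac{129292}{3 \cdot 15396} = \left(- \frac{129292}{3}\right) \frac{1}{15396} = - \frac{32323}{11547}$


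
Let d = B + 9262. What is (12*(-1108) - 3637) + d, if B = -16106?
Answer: -23777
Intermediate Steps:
d = -6844 (d = -16106 + 9262 = -6844)
(12*(-1108) - 3637) + d = (12*(-1108) - 3637) - 6844 = (-13296 - 3637) - 6844 = -16933 - 6844 = -23777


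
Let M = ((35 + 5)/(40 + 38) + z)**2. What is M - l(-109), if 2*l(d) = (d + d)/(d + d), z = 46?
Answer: 6579671/3042 ≈ 2162.9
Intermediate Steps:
M = 3290596/1521 (M = ((35 + 5)/(40 + 38) + 46)**2 = (40/78 + 46)**2 = (40*(1/78) + 46)**2 = (20/39 + 46)**2 = (1814/39)**2 = 3290596/1521 ≈ 2163.4)
l(d) = 1/2 (l(d) = ((d + d)/(d + d))/2 = ((2*d)/((2*d)))/2 = ((2*d)*(1/(2*d)))/2 = (1/2)*1 = 1/2)
M - l(-109) = 3290596/1521 - 1*1/2 = 3290596/1521 - 1/2 = 6579671/3042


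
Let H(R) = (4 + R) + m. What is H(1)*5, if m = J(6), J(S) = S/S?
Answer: 30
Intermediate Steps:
J(S) = 1
m = 1
H(R) = 5 + R (H(R) = (4 + R) + 1 = 5 + R)
H(1)*5 = (5 + 1)*5 = 6*5 = 30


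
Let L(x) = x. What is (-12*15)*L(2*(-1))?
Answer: 360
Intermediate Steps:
(-12*15)*L(2*(-1)) = (-12*15)*(2*(-1)) = -180*(-2) = 360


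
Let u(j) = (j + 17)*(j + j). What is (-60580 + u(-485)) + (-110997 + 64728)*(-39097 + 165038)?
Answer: -5826770749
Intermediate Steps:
u(j) = 2*j*(17 + j) (u(j) = (17 + j)*(2*j) = 2*j*(17 + j))
(-60580 + u(-485)) + (-110997 + 64728)*(-39097 + 165038) = (-60580 + 2*(-485)*(17 - 485)) + (-110997 + 64728)*(-39097 + 165038) = (-60580 + 2*(-485)*(-468)) - 46269*125941 = (-60580 + 453960) - 5827164129 = 393380 - 5827164129 = -5826770749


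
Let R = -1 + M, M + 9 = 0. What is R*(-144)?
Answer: 1440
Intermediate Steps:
M = -9 (M = -9 + 0 = -9)
R = -10 (R = -1 - 9 = -10)
R*(-144) = -10*(-144) = 1440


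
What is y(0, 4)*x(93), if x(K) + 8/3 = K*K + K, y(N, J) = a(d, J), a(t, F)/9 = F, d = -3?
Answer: 314616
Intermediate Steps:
a(t, F) = 9*F
y(N, J) = 9*J
x(K) = -8/3 + K + K² (x(K) = -8/3 + (K*K + K) = -8/3 + (K² + K) = -8/3 + (K + K²) = -8/3 + K + K²)
y(0, 4)*x(93) = (9*4)*(-8/3 + 93 + 93²) = 36*(-8/3 + 93 + 8649) = 36*(26218/3) = 314616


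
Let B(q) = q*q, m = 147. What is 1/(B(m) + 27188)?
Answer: 1/48797 ≈ 2.0493e-5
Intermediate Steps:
B(q) = q²
1/(B(m) + 27188) = 1/(147² + 27188) = 1/(21609 + 27188) = 1/48797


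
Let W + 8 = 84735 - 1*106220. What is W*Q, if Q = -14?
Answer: 300902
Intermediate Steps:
W = -21493 (W = -8 + (84735 - 1*106220) = -8 + (84735 - 106220) = -8 - 21485 = -21493)
W*Q = -21493*(-14) = 300902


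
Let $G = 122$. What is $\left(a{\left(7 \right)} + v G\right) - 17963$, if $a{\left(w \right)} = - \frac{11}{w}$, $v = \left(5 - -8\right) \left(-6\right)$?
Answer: $- \frac{192364}{7} \approx -27481.0$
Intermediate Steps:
$v = -78$ ($v = \left(5 + 8\right) \left(-6\right) = 13 \left(-6\right) = -78$)
$\left(a{\left(7 \right)} + v G\right) - 17963 = \left(- \frac{11}{7} - 9516\right) - 17963 = - \frac{66623}{7} - 17963 = - \frac{192364}{7}$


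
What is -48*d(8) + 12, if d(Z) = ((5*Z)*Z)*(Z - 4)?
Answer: -61428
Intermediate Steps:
d(Z) = 5*Z²*(-4 + Z) (d(Z) = (5*Z²)*(-4 + Z) = 5*Z²*(-4 + Z))
-48*d(8) + 12 = -240*8²*(-4 + 8) + 12 = -240*64*4 + 12 = -48*1280 + 12 = -61440 + 12 = -61428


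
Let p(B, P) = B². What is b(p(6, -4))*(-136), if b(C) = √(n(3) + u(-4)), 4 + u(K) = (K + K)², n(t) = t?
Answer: -408*√7 ≈ -1079.5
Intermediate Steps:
u(K) = -4 + 4*K² (u(K) = -4 + (K + K)² = -4 + (2*K)² = -4 + 4*K²)
b(C) = 3*√7 (b(C) = √(3 + (-4 + 4*(-4)²)) = √(3 + (-4 + 4*16)) = √(3 + (-4 + 64)) = √(3 + 60) = √63 = 3*√7)
b(p(6, -4))*(-136) = (3*√7)*(-136) = -408*√7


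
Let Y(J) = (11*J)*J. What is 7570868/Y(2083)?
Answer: 7570868/47727779 ≈ 0.15863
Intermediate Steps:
Y(J) = 11*J²
7570868/Y(2083) = 7570868/((11*2083²)) = 7570868/((11*4338889)) = 7570868/47727779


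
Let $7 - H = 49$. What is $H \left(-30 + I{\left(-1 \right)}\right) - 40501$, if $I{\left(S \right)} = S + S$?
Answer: $-39157$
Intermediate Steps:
$H = -42$ ($H = 7 - 49 = -42$)
$I{\left(S \right)} = 2 S$
$H \left(-30 + I{\left(-1 \right)}\right) - 40501 = - 42 \left(-30 + 2 \left(-1\right)\right) - 40501 = - 42 \left(-30 - 2\right) - 40501 = \left(-42\right) \left(-32\right) - 40501 = 1344 - 40501 = -39157$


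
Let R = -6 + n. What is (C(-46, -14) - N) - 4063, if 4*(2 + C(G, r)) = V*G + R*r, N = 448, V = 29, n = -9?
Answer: -4794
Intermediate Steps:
R = -15 (R = -6 - 9 = -15)
C(G, r) = -2 - 15*r/4 + 29*G/4 (C(G, r) = -2 + (29*G - 15*r)/4 = -2 + (-15*r + 29*G)/4 = -2 + (-15*r/4 + 29*G/4) = -2 - 15*r/4 + 29*G/4)
(C(-46, -14) - N) - 4063 = ((-2 - 15/4*(-14) + (29/4)*(-46)) - 1*448) - 4063 = ((-2 + 105/2 - 667/2) - 448) - 4063 = (-283 - 448) - 4063 = -731 - 4063 = -4794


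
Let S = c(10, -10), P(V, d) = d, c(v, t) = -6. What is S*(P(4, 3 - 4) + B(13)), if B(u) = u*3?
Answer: -228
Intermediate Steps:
S = -6
B(u) = 3*u
S*(P(4, 3 - 4) + B(13)) = -6*((3 - 4) + 3*13) = -6*(-1 + 39) = -6*38 = -228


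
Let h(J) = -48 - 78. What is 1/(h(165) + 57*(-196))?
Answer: -1/11298 ≈ -8.8511e-5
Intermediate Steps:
h(J) = -126
1/(h(165) + 57*(-196)) = 1/(-126 + 57*(-196)) = 1/(-126 - 11172) = 1/(-11298) = -1/11298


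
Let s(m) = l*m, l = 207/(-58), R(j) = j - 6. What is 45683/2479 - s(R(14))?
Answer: 3377419/71891 ≈ 46.980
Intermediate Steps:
R(j) = -6 + j
l = -207/58 (l = 207*(-1/58) = -207/58 ≈ -3.5690)
s(m) = -207*m/58
45683/2479 - s(R(14)) = 45683/2479 - (-207)*(-6 + 14)/58 = 45683*(1/2479) - (-207)*8/58 = 45683/2479 - 1*(-828/29) = 45683/2479 + 828/29 = 3377419/71891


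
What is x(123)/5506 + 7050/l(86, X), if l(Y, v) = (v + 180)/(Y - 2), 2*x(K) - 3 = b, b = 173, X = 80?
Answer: 81516902/35789 ≈ 2277.7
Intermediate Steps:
x(K) = 88 (x(K) = 3/2 + (½)*173 = 3/2 + 173/2 = 88)
l(Y, v) = (180 + v)/(-2 + Y)
x(123)/5506 + 7050/l(86, X) = 88/5506 + 7050/(((180 + 80)/(-2 + 86))) = 88*(1/5506) + 7050/((260/84)) = 44/2753 + 7050/(((1/84)*260)) = 44/2753 + 7050/(65/21) = 44/2753 + 7050*(21/65) = 44/2753 + 29610/13 = 81516902/35789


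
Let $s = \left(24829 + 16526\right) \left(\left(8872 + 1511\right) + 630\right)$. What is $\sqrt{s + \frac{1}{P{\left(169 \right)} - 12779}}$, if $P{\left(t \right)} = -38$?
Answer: $\frac{\sqrt{74818058290550918}}{12817} \approx 21341.0$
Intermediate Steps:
$s = 455442615$ ($s = 41355 \left(10383 + 630\right) = 41355 \cdot 11013 = 455442615$)
$\sqrt{s + \frac{1}{P{\left(169 \right)} - 12779}} = \sqrt{455442615 + \frac{1}{-38 - 12779}} = \sqrt{455442615 + \frac{1}{-12817}} = \sqrt{455442615 - \frac{1}{12817}} = \sqrt{\frac{5837407996454}{12817}} = \frac{\sqrt{74818058290550918}}{12817}$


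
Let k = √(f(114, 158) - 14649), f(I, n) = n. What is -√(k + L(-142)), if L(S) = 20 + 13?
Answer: -√(33 + I*√14491) ≈ -8.8831 - 6.7757*I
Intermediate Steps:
L(S) = 33
k = I*√14491 (k = √(158 - 14649) = √(-14491) = I*√14491 ≈ 120.38*I)
-√(k + L(-142)) = -√(I*√14491 + 33) = -√(33 + I*√14491)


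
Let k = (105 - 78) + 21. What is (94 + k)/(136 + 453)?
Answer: 142/589 ≈ 0.24109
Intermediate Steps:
k = 48 (k = 27 + 21 = 48)
(94 + k)/(136 + 453) = (94 + 48)/(136 + 453) = 142/589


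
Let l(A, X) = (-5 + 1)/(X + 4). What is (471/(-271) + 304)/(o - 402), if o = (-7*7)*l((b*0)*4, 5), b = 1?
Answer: -737217/927362 ≈ -0.79496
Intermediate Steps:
l(A, X) = -4/(4 + X)
o = 196/9 (o = (-7*7)*(-4/(4 + 5)) = -(-196)/9 = -49*(-4/9) = 196/9 ≈ 21.778)
(471/(-271) + 304)/(o - 402) = (471/(-271) + 304)/(196/9 - 402) = (471*(-1/271) + 304)/(-3422/9) = (-471/271 + 304)*(-9/3422) = (81913/271)*(-9/3422) = -737217/927362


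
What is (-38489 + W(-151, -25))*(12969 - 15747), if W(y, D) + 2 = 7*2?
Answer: 106889106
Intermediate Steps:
W(y, D) = 12 (W(y, D) = -2 + 7*2 = -2 + 14 = 12)
(-38489 + W(-151, -25))*(12969 - 15747) = (-38489 + 12)*(12969 - 15747) = -38477*(-2778) = 106889106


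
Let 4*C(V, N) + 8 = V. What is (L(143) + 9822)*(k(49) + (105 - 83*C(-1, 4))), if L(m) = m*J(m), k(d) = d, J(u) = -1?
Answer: 13192477/4 ≈ 3.2981e+6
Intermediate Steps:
C(V, N) = -2 + V/4
L(m) = -m (L(m) = m*(-1) = -m)
(L(143) + 9822)*(k(49) + (105 - 83*C(-1, 4))) = (-1*143 + 9822)*(49 + (105 - 83*(-2 + (¼)*(-1)))) = (-143 + 9822)*(49 + (105 - 83*(-2 - ¼))) = 9679*(49 + (105 - 83*(-9/4))) = 9679*(49 + (105 + 747/4)) = 9679*(49 + 1167/4) = 9679*(1363/4) = 13192477/4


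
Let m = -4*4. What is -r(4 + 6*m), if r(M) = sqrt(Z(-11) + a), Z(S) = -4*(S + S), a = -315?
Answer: -I*sqrt(227) ≈ -15.067*I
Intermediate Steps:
Z(S) = -8*S
m = -16
r(M) = I*sqrt(227) (r(M) = sqrt(-8*(-11) - 315) = sqrt(88 - 315) = sqrt(-227) = I*sqrt(227))
-r(4 + 6*m) = -I*sqrt(227)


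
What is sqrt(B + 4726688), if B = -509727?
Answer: sqrt(4216961) ≈ 2053.5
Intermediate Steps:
sqrt(B + 4726688) = sqrt(-509727 + 4726688) = sqrt(4216961)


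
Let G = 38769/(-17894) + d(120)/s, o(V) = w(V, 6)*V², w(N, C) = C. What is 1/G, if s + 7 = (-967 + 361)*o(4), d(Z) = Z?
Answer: -1041126602/2257844007 ≈ -0.46112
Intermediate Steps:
o(V) = 6*V²
s = -58183 (s = -7 + (-967 + 361)*(6*4²) = -7 - 3636*16 = -7 - 606*96 = -7 - 58176 = -58183)
G = -2257844007/1041126602 (G = 38769/(-17894) + 120/(-58183) = 38769*(-1/17894) + 120*(-1/58183) = -38769/17894 - 120/58183 = -2257844007/1041126602 ≈ -2.1687)
1/G = 1/(-2257844007/1041126602) = -1041126602/2257844007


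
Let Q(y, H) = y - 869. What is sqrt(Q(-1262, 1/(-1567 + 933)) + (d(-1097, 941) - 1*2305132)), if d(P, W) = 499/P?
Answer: I*sqrt(2776581606970)/1097 ≈ 1519.0*I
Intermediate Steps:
Q(y, H) = -869 + y
sqrt(Q(-1262, 1/(-1567 + 933)) + (d(-1097, 941) - 1*2305132)) = sqrt((-869 - 1262) + (499/(-1097) - 1*2305132)) = sqrt(-2131 + (499*(-1/1097) - 2305132)) = sqrt(-2131 + (-499/1097 - 2305132)) = sqrt(-2131 - 2528730303/1097) = sqrt(-2531068010/1097) = I*sqrt(2776581606970)/1097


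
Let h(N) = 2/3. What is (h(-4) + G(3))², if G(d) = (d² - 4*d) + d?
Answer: 4/9 ≈ 0.44444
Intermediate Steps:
G(d) = d² - 3*d
h(N) = ⅔ (h(N) = 2*(⅓) = ⅔)
(h(-4) + G(3))² = (⅔ + 3*(-3 + 3))² = (⅔ + 3*0)² = (⅔ + 0)² = (⅔)² = 4/9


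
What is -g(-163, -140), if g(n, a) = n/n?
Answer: -1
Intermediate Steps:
g(n, a) = 1
-g(-163, -140) = -1*1 = -1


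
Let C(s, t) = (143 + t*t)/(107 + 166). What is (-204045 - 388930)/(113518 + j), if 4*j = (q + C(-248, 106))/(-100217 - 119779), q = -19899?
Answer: -5935571828550/1136294745601 ≈ -5.2236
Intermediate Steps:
C(s, t) = 11/21 + t**2/273 (C(s, t) = (143 + t**2)/273 = (143 + t**2)*(1/273) = 11/21 + t**2/273)
j = 225877/10009818 (j = ((-19899 + (11/21 + (1/273)*106**2))/(-100217 - 119779))/4 = ((-19899 + (11/21 + (1/273)*11236))/(-219996))/4 = ((-19899 + (11/21 + 11236/273))*(-1/219996))/4 = ((-19899 + 3793/91)*(-1/219996))/4 = (-1807016/91*(-1/219996))/4 = (1/4)*(451754/5004909) = 225877/10009818 ≈ 0.022566)
(-204045 - 388930)/(113518 + j) = (-204045 - 388930)/(113518 + 225877/10009818) = -592975/1136294745601/10009818 = -592975*10009818/1136294745601 = -5935571828550/1136294745601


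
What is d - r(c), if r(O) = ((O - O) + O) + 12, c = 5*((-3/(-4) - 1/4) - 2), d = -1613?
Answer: -3235/2 ≈ -1617.5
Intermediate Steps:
c = -15/2 (c = 5*((-3*(-¼) - 1*¼) - 2) = 5*((¾ - ¼) - 2) = 5*(½ - 2) = 5*(-3/2) = -15/2 ≈ -7.5000)
r(O) = 12 + O (r(O) = (0 + O) + 12 = O + 12 = 12 + O)
d - r(c) = -1613 - (12 - 15/2) = -1613 - 1*9/2 = -1613 - 9/2 = -3235/2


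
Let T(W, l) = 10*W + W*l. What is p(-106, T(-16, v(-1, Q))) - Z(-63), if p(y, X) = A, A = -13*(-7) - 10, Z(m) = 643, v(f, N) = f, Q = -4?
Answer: -562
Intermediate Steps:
A = 81 (A = 91 - 10 = 81)
p(y, X) = 81
p(-106, T(-16, v(-1, Q))) - Z(-63) = 81 - 1*643 = 81 - 643 = -562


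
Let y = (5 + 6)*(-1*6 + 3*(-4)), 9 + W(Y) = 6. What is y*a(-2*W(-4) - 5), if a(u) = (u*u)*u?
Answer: -198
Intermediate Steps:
W(Y) = -3 (W(Y) = -9 + 6 = -3)
y = -198 (y = 11*(-6 - 12) = 11*(-18) = -198)
a(u) = u**3 (a(u) = u**2*u = u**3)
y*a(-2*W(-4) - 5) = -198*(-2*(-3) - 5)**3 = -198*(6 - 5)**3 = -198*1**3 = -198*1 = -198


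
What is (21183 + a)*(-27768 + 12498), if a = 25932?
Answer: -719446050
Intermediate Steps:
(21183 + a)*(-27768 + 12498) = (21183 + 25932)*(-27768 + 12498) = 47115*(-15270) = -719446050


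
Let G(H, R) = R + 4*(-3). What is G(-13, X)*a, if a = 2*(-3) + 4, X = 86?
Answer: -148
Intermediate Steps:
G(H, R) = -12 + R (G(H, R) = R - 12 = -12 + R)
a = -2 (a = -6 + 4 = -2)
G(-13, X)*a = (-12 + 86)*(-2) = 74*(-2) = -148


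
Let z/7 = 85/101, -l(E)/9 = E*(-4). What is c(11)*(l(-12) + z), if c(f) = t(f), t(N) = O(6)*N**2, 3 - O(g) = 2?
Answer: -5207477/101 ≈ -51559.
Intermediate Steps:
l(E) = 36*E (l(E) = -9*E*(-4) = -(-36)*E = 36*E)
O(g) = 1 (O(g) = 3 - 1*2 = 3 - 2 = 1)
t(N) = N**2 (t(N) = 1*N**2 = N**2)
z = 595/101 (z = 7*(85/101) = 595/101 ≈ 5.8911)
c(f) = f**2
c(11)*(l(-12) + z) = 11**2*(36*(-12) + 595/101) = 121*(-432 + 595/101) = 121*(-43037/101) = -5207477/101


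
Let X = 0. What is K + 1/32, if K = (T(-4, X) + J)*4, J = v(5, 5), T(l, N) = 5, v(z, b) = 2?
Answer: 897/32 ≈ 28.031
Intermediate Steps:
J = 2
K = 28 (K = (5 + 2)*4 = 7*4 = 28)
K + 1/32 = 28 + 1/32 = 897/32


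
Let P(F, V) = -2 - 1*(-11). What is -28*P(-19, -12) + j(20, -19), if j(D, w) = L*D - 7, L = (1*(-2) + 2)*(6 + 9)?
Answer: -259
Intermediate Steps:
L = 0 (L = (-2 + 2)*15 = 0*15 = 0)
j(D, w) = -7 (j(D, w) = 0*D - 7 = 0 - 7 = -7)
P(F, V) = 9 (P(F, V) = -2 + 11 = 9)
-28*P(-19, -12) + j(20, -19) = -28*9 - 7 = -252 - 7 = -259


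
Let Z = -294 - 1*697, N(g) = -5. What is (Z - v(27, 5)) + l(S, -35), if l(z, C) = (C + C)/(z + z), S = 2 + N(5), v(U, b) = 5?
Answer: -2953/3 ≈ -984.33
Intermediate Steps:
Z = -991 (Z = -294 - 697 = -991)
S = -3 (S = 2 - 5 = -3)
l(z, C) = C/z (l(z, C) = (2*C)/((2*z)) = (2*C)*(1/(2*z)) = C/z)
(Z - v(27, 5)) + l(S, -35) = (-991 - 1*5) - 35/(-3) = (-991 - 5) - 35*(-⅓) = -996 + 35/3 = -2953/3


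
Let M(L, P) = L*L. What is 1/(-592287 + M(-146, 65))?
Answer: -1/570971 ≈ -1.7514e-6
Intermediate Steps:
M(L, P) = L²
1/(-592287 + M(-146, 65)) = 1/(-592287 + (-146)²) = 1/(-592287 + 21316) = 1/(-570971) = -1/570971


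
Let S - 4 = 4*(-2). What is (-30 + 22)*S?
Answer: 32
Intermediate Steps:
S = -4 (S = 4 + 4*(-2) = 4 - 8 = -4)
(-30 + 22)*S = (-30 + 22)*(-4) = -8*(-4) = 32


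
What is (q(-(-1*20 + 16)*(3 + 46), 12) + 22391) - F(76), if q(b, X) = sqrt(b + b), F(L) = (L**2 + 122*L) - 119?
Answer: 7462 + 14*sqrt(2) ≈ 7481.8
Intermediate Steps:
F(L) = -119 + L**2 + 122*L
q(b, X) = sqrt(2)*sqrt(b) (q(b, X) = sqrt(2*b) = sqrt(2)*sqrt(b))
(q(-(-1*20 + 16)*(3 + 46), 12) + 22391) - F(76) = (sqrt(2)*sqrt(-(-1*20 + 16)*(3 + 46)) + 22391) - (-119 + 76**2 + 122*76) = (sqrt(2)*sqrt(-(-20 + 16)*49) + 22391) - (-119 + 5776 + 9272) = (sqrt(2)*sqrt(-(-4)*49) + 22391) - 1*14929 = (sqrt(2)*sqrt(-1*(-196)) + 22391) - 14929 = (sqrt(2)*sqrt(196) + 22391) - 14929 = (sqrt(2)*14 + 22391) - 14929 = (14*sqrt(2) + 22391) - 14929 = (22391 + 14*sqrt(2)) - 14929 = 7462 + 14*sqrt(2)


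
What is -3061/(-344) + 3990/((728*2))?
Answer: 6506/559 ≈ 11.639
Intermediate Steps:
-3061/(-344) + 3990/((728*2)) = -3061*(-1/344) + 3990/1456 = 3061/344 + 3990*(1/1456) = 3061/344 + 285/104 = 6506/559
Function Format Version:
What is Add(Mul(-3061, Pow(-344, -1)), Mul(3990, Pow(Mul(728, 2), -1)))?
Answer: Rational(6506, 559) ≈ 11.639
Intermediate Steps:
Add(Mul(-3061, Pow(-344, -1)), Mul(3990, Pow(Mul(728, 2), -1))) = Add(Mul(-3061, Rational(-1, 344)), Mul(3990, Pow(1456, -1))) = Add(Rational(3061, 344), Mul(3990, Rational(1, 1456))) = Add(Rational(3061, 344), Rational(285, 104)) = Rational(6506, 559)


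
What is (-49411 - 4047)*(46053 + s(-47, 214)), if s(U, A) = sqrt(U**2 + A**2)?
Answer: -2461901274 - 53458*sqrt(48005) ≈ -2.4736e+9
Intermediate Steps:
s(U, A) = sqrt(A**2 + U**2)
(-49411 - 4047)*(46053 + s(-47, 214)) = (-49411 - 4047)*(46053 + sqrt(214**2 + (-47)**2)) = -53458*(46053 + sqrt(45796 + 2209)) = -53458*(46053 + sqrt(48005)) = -2461901274 - 53458*sqrt(48005)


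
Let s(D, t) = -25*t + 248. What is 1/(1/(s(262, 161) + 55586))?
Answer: 51809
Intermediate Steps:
s(D, t) = 248 - 25*t
1/(1/(s(262, 161) + 55586)) = 1/(1/((248 - 25*161) + 55586)) = 1/(1/((248 - 4025) + 55586)) = 1/(1/(-3777 + 55586)) = 1/(1/51809) = 51809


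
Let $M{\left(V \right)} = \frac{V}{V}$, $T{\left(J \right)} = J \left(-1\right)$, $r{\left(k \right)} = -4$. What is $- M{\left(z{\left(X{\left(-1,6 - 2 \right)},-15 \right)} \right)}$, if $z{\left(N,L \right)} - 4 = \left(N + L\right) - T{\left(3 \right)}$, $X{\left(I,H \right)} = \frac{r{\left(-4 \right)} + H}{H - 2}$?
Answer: $-1$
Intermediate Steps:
$T{\left(J \right)} = - J$
$X{\left(I,H \right)} = \frac{-4 + H}{-2 + H}$ ($X{\left(I,H \right)} = \frac{-4 + H}{H - 2} = \frac{-4 + H}{-2 + H}$)
$z{\left(N,L \right)} = 7 + L + N$ ($z{\left(N,L \right)} = 4 - \left(-3 - L - N\right) = 4 + \left(\left(L + N\right) + 3\right) = 4 + \left(3 + L + N\right) = 7 + L + N$)
$M{\left(V \right)} = 1$
$- M{\left(z{\left(X{\left(-1,6 - 2 \right)},-15 \right)} \right)} = \left(-1\right) 1 = -1$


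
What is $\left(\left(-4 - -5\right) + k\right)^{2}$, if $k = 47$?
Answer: $2304$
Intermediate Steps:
$\left(\left(-4 - -5\right) + k\right)^{2} = \left(\left(-4 - -5\right) + 47\right)^{2} = \left(\left(-4 + 5\right) + 47\right)^{2} = \left(1 + 47\right)^{2} = 48^{2} = 2304$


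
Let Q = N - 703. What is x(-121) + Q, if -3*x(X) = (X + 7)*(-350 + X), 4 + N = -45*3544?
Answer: -178085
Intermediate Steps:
N = -159484 (N = -4 - 45*3544 = -4 - 159480 = -159484)
Q = -160187 (Q = -159484 - 703 = -160187)
x(X) = -(-350 + X)*(7 + X)/3 (x(X) = -(X + 7)*(-350 + X)/3 = -(7 + X)*(-350 + X)/3 = -(-350 + X)*(7 + X)/3)
x(-121) + Q = (2450/3 - ⅓*(-121)² + (343/3)*(-121)) - 160187 = (2450/3 - ⅓*14641 - 41503/3) - 160187 = (2450/3 - 14641/3 - 41503/3) - 160187 = -17898 - 160187 = -178085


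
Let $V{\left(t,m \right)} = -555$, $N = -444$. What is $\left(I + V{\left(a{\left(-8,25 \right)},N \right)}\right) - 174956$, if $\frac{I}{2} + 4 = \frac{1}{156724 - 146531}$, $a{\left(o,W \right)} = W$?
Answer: $- \frac{1789065165}{10193} \approx -1.7552 \cdot 10^{5}$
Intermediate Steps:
$I = - \frac{81542}{10193}$ ($I = -8 + \frac{2}{156724 - 146531} = -8 + \frac{2}{10193} = - \frac{81542}{10193} \approx -7.9998$)
$\left(I + V{\left(a{\left(-8,25 \right)},N \right)}\right) - 174956 = \left(- \frac{81542}{10193} - 555\right) - 174956 = - \frac{5738657}{10193} - 174956 = - \frac{1789065165}{10193}$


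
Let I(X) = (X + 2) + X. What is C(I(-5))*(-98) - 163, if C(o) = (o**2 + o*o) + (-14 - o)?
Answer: -12119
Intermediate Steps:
I(X) = 2 + 2*X (I(X) = (2 + X) + X = 2 + 2*X)
C(o) = -14 - o + 2*o**2 (C(o) = (o**2 + o**2) + (-14 - o) = 2*o**2 + (-14 - o) = -14 - o + 2*o**2)
C(I(-5))*(-98) - 163 = (-14 - (2 + 2*(-5)) + 2*(2 + 2*(-5))**2)*(-98) - 163 = (-14 - (2 - 10) + 2*(2 - 10)**2)*(-98) - 163 = (-14 - 1*(-8) + 2*(-8)**2)*(-98) - 163 = (-14 + 8 + 2*64)*(-98) - 163 = (-14 + 8 + 128)*(-98) - 163 = 122*(-98) - 163 = -11956 - 163 = -12119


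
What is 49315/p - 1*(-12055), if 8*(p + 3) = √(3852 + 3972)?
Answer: 2017565/151 + 98630*√489/453 ≈ 18176.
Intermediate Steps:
p = -3 + √489/2 (p = -3 + √(3852 + 3972)/8 = -3 + √7824/8 = -3 + (4*√489)/8 = -3 + √489/2 ≈ 8.0567)
49315/p - 1*(-12055) = 49315/(-3 + √489/2) - 1*(-12055) = 49315/(-3 + √489/2) + 12055 = 12055 + 49315/(-3 + √489/2)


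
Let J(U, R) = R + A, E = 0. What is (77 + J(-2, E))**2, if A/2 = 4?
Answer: 7225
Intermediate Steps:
A = 8 (A = 2*4 = 8)
J(U, R) = 8 + R (J(U, R) = R + 8 = 8 + R)
(77 + J(-2, E))**2 = (77 + (8 + 0))**2 = (77 + 8)**2 = 85**2 = 7225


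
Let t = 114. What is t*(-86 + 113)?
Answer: 3078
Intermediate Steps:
t*(-86 + 113) = 114*(-86 + 113) = 114*27 = 3078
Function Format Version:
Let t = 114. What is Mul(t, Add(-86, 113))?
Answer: 3078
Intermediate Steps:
Mul(t, Add(-86, 113)) = Mul(114, Add(-86, 113)) = Mul(114, 27) = 3078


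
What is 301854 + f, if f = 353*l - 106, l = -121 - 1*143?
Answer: 208556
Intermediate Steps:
l = -264 (l = -121 - 143 = -264)
f = -93298 (f = 353*(-264) - 106 = -93192 - 106 = -93298)
301854 + f = 301854 - 93298 = 208556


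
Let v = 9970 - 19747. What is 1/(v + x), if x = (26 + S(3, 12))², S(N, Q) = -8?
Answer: -1/9453 ≈ -0.00010579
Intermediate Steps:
v = -9777
x = 324 (x = (26 - 8)² = 18² = 324)
1/(v + x) = 1/(-9777 + 324) = 1/(-9453) = -1/9453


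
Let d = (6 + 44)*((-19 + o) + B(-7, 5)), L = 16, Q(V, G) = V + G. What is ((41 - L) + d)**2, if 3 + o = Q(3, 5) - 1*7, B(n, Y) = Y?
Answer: 600625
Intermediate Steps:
Q(V, G) = G + V
o = -2 (o = -3 + ((5 + 3) - 1*7) = -3 + (8 - 7) = -3 + 1 = -2)
d = -800 (d = (6 + 44)*((-19 - 2) + 5) = 50*(-21 + 5) = 50*(-16) = -800)
((41 - L) + d)**2 = ((41 - 1*16) - 800)**2 = ((41 - 16) - 800)**2 = (25 - 800)**2 = (-775)**2 = 600625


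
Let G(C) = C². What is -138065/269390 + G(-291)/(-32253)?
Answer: -1817681669/579242378 ≈ -3.1380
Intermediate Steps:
-138065/269390 + G(-291)/(-32253) = -138065/269390 + (-291)²/(-32253) = -138065*1/269390 + 84681*(-1/32253) = -27613/53878 - 28227/10751 = -1817681669/579242378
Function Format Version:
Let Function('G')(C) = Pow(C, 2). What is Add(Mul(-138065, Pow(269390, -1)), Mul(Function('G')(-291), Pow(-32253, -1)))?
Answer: Rational(-1817681669, 579242378) ≈ -3.1380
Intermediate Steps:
Add(Mul(-138065, Pow(269390, -1)), Mul(Function('G')(-291), Pow(-32253, -1))) = Add(Mul(-138065, Pow(269390, -1)), Mul(Pow(-291, 2), Pow(-32253, -1))) = Add(Mul(-138065, Rational(1, 269390)), Mul(84681, Rational(-1, 32253))) = Add(Rational(-27613, 53878), Rational(-28227, 10751)) = Rational(-1817681669, 579242378)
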